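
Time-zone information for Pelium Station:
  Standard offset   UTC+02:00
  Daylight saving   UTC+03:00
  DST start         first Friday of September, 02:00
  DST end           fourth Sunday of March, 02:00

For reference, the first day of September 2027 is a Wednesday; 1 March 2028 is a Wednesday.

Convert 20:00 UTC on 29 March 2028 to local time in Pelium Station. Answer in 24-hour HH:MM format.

22:00

1 September 2027 is a Wednesday, so the first Friday is September 3.
1 March 2028 is a Wednesday, so the first Sunday is March 5 and the fourth is March 26.
At the standard offset (UTC+02:00), 20:00 UTC + 2h = 22:00 Pelium Station standard time.
The standard-time date in Pelium Station, 29 March 2028, is outside the daylight-saving period (3 September 2027 – 26 March 2028), so Pelium Station is on standard time, UTC+02:00.
20:00 UTC + 2h = 22:00 local.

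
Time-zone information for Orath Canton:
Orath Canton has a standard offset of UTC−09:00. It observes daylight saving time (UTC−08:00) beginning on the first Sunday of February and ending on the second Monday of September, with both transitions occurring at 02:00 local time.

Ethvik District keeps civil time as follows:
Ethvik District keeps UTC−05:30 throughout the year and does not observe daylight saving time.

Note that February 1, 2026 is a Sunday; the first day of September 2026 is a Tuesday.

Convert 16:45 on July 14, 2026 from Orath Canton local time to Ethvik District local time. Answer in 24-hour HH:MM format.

1 February 2026 is a Sunday, so the first Sunday is February 1.
1 September 2026 is a Tuesday, so the first Monday is September 7 and the second is September 14.
July 14, 2026 lies within the daylight-saving period (1 February – 14 September), so Orath Canton is on daylight time, UTC−08:00.
16:45 Orath Canton + 8h = 00:45 UTC (rolling into the next day, 15 July 2026).
Ethvik District has no daylight saving, so its offset is UTC−05:30 year-round.
00:45 UTC − 5h30m = 19:15 Ethvik District (rolling into the previous day, 14 July 2026).

19:15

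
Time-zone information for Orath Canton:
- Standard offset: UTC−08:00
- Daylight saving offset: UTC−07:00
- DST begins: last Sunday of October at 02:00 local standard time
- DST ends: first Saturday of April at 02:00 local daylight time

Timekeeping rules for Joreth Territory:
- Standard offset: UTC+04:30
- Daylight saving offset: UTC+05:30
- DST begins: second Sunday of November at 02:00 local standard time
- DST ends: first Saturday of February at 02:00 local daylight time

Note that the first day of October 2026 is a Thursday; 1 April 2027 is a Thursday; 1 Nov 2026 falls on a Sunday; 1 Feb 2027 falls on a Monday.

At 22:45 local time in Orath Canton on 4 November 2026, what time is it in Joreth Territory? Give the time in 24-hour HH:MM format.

1 October 2026 is a Thursday, so Sundays fall on 4, 11, 18, 25; the last is October 25.
1 April 2027 is a Thursday, so the first Saturday is April 3.
4 November 2026 falls between 25 October 2026 and 3 April 2027, so daylight saving is in effect and Orath Canton is at UTC−07:00.
22:45 Orath Canton + 7h = 05:45 UTC (rolling into the next day, 5 November 2026).
1 November 2026 is a Sunday, so the first Sunday is November 1 and the second is November 8.
1 February 2027 is a Monday, so the first Saturday is February 6.
At the standard offset (UTC+04:30), 05:45 UTC + 4h30m = 10:15 Joreth Territory standard time.
Daylight saving runs 8 November 2026 – 6 February 2027; the standard-time date in Joreth Territory, 5 November 2026, is outside that window, so Joreth Territory is on standard time at UTC+04:30.
05:45 UTC + 4h30m = 10:15 Joreth Territory.

10:15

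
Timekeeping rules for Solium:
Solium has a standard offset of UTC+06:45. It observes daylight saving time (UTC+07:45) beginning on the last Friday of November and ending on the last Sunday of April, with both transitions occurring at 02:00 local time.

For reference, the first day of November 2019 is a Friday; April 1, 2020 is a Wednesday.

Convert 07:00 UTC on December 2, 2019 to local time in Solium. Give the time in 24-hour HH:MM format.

14:45

1 November 2019 is a Friday, so Fridays fall on 1, 8, 15, 22, 29; the last is November 29.
1 April 2020 is a Wednesday, so Sundays fall on 5, 12, 19, 26; the last is April 26.
At the standard offset (UTC+06:45), 07:00 UTC + 6h45m = 13:45 Solium standard time.
The standard-time date in Solium, December 2, 2019, lies within the daylight-saving period (29 November 2019 – 26 April 2020), so Solium is on daylight time, UTC+07:45.
07:00 UTC + 7h45m = 14:45 local.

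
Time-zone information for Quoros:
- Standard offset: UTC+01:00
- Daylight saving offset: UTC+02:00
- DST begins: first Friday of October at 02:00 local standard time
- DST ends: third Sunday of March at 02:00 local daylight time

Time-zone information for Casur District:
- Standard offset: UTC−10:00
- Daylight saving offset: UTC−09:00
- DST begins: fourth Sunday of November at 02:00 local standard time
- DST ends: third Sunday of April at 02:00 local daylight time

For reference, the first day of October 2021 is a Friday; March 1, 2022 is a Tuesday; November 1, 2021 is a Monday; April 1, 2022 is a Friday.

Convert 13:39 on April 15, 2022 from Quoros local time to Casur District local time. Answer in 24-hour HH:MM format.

1 October 2021 is a Friday, so the first Friday is October 1.
1 March 2022 is a Tuesday, so the first Sunday is March 6 and the third is March 20.
April 15, 2022 does not fall between 1 October 2021 and 20 March 2022, so daylight saving is not in effect and Quoros is at UTC+01:00.
13:39 Quoros − 1h = 12:39 UTC.
1 November 2021 is a Monday, so the first Sunday is November 7 and the fourth is November 28.
1 April 2022 is a Friday, so the first Sunday is April 3 and the third is April 17.
At the standard offset (UTC−10:00), 12:39 UTC − 10h = 02:39 Casur District standard time.
Daylight saving runs 28 November 2021 – 17 April 2022; the standard-time date in Casur District, April 15, 2022, is inside that window, so Casur District is at UTC−09:00.
12:39 UTC − 9h = 03:39 Casur District.

03:39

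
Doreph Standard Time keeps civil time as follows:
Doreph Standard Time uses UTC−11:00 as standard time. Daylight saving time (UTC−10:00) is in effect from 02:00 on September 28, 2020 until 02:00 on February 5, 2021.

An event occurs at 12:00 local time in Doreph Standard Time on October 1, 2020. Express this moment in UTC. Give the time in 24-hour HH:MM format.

October 1, 2020 lies within the daylight-saving period (28 September 2020 – 5 February 2021), so Doreph Standard Time is on daylight time, UTC−10:00.
12:00 local + 10h = 22:00 UTC.

22:00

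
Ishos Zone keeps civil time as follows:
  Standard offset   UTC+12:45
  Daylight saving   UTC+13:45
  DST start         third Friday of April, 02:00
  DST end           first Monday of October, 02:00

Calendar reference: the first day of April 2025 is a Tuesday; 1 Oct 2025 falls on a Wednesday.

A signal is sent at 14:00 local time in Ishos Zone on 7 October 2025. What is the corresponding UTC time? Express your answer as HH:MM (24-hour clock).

1 April 2025 is a Tuesday, so the first Friday is April 4 and the third is April 18.
1 October 2025 is a Wednesday, so the first Monday is October 6.
Daylight saving runs 18 April – 6 October; 7 October 2025 is outside that window, so Ishos Zone is on standard time at UTC+12:45.
14:00 local − 12h45m = 01:15 UTC.

01:15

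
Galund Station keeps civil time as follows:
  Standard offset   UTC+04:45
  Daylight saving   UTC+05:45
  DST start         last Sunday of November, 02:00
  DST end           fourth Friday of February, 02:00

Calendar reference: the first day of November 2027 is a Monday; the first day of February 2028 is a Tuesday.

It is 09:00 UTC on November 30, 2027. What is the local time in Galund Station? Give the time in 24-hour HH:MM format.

14:45

1 November 2027 is a Monday, so Sundays fall on 7, 14, 21, 28; the last is November 28.
1 February 2028 is a Tuesday, so the first Friday is February 4 and the fourth is February 25.
At the standard offset (UTC+04:45), 09:00 UTC + 4h45m = 13:45 Galund Station standard time.
The standard-time date in Galund Station, November 30, 2027, falls between 28 November 2027 and 25 February 2028, so daylight saving is in effect and Galund Station is at UTC+05:45.
09:00 UTC + 5h45m = 14:45 local.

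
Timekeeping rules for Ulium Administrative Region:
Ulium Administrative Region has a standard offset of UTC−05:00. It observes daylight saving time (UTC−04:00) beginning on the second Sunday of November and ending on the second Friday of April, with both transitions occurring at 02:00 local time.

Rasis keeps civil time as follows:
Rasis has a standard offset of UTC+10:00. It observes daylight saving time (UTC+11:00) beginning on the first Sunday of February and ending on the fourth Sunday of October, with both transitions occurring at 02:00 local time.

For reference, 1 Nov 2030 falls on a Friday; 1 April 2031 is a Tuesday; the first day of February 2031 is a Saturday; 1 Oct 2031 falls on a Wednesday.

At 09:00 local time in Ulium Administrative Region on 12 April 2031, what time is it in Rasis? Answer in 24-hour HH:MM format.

1 November 2030 is a Friday, so the first Sunday is November 3 and the second is November 10.
1 April 2031 is a Tuesday, so the first Friday is April 4 and the second is April 11.
12 April 2031 is outside the daylight-saving period (10 November 2030 – 11 April 2031), so Ulium Administrative Region is on standard time, UTC−05:00.
09:00 Ulium Administrative Region + 5h = 14:00 UTC.
1 February 2031 is a Saturday, so the first Sunday is February 2.
1 October 2031 is a Wednesday, so the first Sunday is October 5 and the fourth is October 26.
At the standard offset (UTC+10:00), 14:00 UTC + 10h = 00:00 Rasis standard time (rolling into the next day, 13 April 2031).
Daylight saving runs 2 February – 26 October; the standard-time date in Rasis, 13 April 2031, is inside that window, so Rasis is at UTC+11:00.
14:00 UTC + 11h = 01:00 Rasis (rolling into the next day, 13 April 2031).

01:00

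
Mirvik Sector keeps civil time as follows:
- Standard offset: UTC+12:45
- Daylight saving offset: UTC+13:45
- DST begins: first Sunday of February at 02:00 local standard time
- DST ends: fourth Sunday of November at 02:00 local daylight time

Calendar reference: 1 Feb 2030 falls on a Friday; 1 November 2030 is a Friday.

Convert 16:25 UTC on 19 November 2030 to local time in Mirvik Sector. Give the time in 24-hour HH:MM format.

1 February 2030 is a Friday, so the first Sunday is February 3.
1 November 2030 is a Friday, so the first Sunday is November 3 and the fourth is November 24.
At the standard offset (UTC+12:45), 16:25 UTC + 12h45m = 05:10 Mirvik Sector standard time (rolling into the next day, 20 November 2030).
The standard-time date in Mirvik Sector, 20 November 2030, falls between 3 February and 24 November, so daylight saving is in effect and Mirvik Sector is at UTC+13:45.
16:25 UTC + 13h45m = 06:10 local (rolling into the next day, 20 November 2030).

06:10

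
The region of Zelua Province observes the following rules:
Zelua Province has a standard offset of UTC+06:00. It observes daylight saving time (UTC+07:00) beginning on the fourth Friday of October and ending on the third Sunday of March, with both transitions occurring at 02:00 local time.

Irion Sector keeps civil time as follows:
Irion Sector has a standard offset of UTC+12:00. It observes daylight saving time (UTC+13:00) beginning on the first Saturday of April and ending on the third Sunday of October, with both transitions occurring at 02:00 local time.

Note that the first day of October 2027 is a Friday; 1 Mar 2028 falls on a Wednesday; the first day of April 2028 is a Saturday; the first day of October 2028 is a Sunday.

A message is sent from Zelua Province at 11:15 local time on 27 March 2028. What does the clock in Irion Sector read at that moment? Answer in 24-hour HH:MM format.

17:15

1 October 2027 is a Friday, so the first Friday is October 1 and the fourth is October 22.
1 March 2028 is a Wednesday, so the first Sunday is March 5 and the third is March 19.
27 March 2028 is outside the daylight-saving period (22 October 2027 – 19 March 2028), so Zelua Province is on standard time, UTC+06:00.
11:15 Zelua Province − 6h = 05:15 UTC.
1 April 2028 is a Saturday, so the first Saturday is April 1.
1 October 2028 is a Sunday, so the first Sunday is October 1 and the third is October 15.
At the standard offset (UTC+12:00), 05:15 UTC + 12h = 17:15 Irion Sector standard time.
The standard-time date in Irion Sector, 27 March 2028, does not fall between 1 April and 15 October, so daylight saving is not in effect and Irion Sector is at UTC+12:00.
05:15 UTC + 12h = 17:15 Irion Sector.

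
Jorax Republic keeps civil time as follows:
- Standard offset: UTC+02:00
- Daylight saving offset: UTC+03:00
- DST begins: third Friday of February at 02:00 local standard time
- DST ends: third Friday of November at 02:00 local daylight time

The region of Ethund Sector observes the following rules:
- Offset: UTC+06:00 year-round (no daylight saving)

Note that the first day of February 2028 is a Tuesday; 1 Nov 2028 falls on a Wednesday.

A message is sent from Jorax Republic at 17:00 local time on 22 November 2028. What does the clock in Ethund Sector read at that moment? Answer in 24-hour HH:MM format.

1 February 2028 is a Tuesday, so the first Friday is February 4 and the third is February 18.
1 November 2028 is a Wednesday, so the first Friday is November 3 and the third is November 17.
22 November 2028 is outside the daylight-saving period (18 February – 17 November), so Jorax Republic is on standard time, UTC+02:00.
17:00 Jorax Republic − 2h = 15:00 UTC.
Ethund Sector stays on UTC+06:00 all year.
15:00 UTC + 6h = 21:00 Ethund Sector.

21:00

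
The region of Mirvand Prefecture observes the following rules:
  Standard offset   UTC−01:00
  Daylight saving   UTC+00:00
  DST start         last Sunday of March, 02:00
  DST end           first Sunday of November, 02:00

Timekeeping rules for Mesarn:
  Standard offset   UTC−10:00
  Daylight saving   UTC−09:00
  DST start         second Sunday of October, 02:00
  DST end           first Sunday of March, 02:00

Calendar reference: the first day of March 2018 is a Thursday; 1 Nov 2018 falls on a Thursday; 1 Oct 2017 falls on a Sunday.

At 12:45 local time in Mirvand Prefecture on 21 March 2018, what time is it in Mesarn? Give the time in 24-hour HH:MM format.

03:45

1 March 2018 is a Thursday, so Sundays fall on 4, 11, 18, 25; the last is March 25.
1 November 2018 is a Thursday, so the first Sunday is November 4.
21 March 2018 is outside the daylight-saving period (25 March – 4 November), so Mirvand Prefecture is on standard time, UTC−01:00.
12:45 Mirvand Prefecture + 1h = 13:45 UTC.
1 October 2017 is a Sunday, so the first Sunday is October 1 and the second is October 8.
1 March 2018 is a Thursday, so the first Sunday is March 4.
At the standard offset (UTC−10:00), 13:45 UTC − 10h = 03:45 Mesarn standard time.
The standard-time date in Mesarn, 21 March 2018, is outside the daylight-saving period (8 October 2017 – 4 March 2018), so Mesarn is on standard time, UTC−10:00.
13:45 UTC − 10h = 03:45 Mesarn.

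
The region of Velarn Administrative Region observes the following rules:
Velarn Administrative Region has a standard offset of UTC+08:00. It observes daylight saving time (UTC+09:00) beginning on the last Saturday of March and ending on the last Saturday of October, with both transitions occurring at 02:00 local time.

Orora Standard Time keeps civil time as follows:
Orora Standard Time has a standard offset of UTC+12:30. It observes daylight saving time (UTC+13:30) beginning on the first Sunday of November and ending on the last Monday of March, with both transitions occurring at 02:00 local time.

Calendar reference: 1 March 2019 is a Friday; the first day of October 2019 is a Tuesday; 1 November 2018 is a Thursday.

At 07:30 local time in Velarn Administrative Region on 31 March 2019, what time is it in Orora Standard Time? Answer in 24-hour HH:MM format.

1 March 2019 is a Friday, so Saturdays fall on 2, 9, 16, 23, 30; the last is March 30.
1 October 2019 is a Tuesday, so Saturdays fall on 5, 12, 19, 26; the last is October 26.
31 March 2019 falls between 30 March and 26 October, so daylight saving is in effect and Velarn Administrative Region is at UTC+09:00.
07:30 Velarn Administrative Region − 9h = 22:30 UTC (rolling into the previous day, 30 March 2019).
1 November 2018 is a Thursday, so the first Sunday is November 4.
1 March 2019 is a Friday, so Mondays fall on 4, 11, 18, 25; the last is March 25.
At the standard offset (UTC+12:30), 22:30 UTC + 12h30m = 11:00 Orora Standard Time standard time (rolling into the next day, 31 March 2019).
Daylight saving runs 4 November 2018 – 25 March 2019; the standard-time date in Orora Standard Time, 31 March 2019, is outside that window, so Orora Standard Time is on standard time at UTC+12:30.
22:30 UTC + 12h30m = 11:00 Orora Standard Time (rolling into the next day, 31 March 2019).

11:00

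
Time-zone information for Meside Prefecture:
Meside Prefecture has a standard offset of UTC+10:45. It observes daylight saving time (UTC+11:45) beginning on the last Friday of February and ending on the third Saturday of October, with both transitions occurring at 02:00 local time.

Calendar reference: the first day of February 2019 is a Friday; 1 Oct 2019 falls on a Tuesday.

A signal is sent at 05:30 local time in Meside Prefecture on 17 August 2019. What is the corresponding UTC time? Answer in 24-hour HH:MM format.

17:45

1 February 2019 is a Friday, so Fridays fall on 1, 8, 15, 22; the last is February 22.
1 October 2019 is a Tuesday, so the first Saturday is October 5 and the third is October 19.
17 August 2019 lies within the daylight-saving period (22 February – 19 October), so Meside Prefecture is on daylight time, UTC+11:45.
05:30 local − 11h45m = 17:45 UTC (rolling into the previous day, 16 August 2019).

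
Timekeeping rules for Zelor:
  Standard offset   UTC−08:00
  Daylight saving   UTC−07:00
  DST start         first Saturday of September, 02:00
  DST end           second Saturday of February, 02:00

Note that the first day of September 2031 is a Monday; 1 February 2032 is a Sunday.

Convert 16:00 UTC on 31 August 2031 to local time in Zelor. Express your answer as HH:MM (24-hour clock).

08:00

1 September 2031 is a Monday, so the first Saturday is September 6.
1 February 2032 is a Sunday, so the first Saturday is February 7 and the second is February 14.
At the standard offset (UTC−08:00), 16:00 UTC − 8h = 08:00 Zelor standard time.
The standard-time date in Zelor, 31 August 2031, is outside the daylight-saving period (6 September 2031 – 14 February 2032), so Zelor is on standard time, UTC−08:00.
16:00 UTC − 8h = 08:00 local.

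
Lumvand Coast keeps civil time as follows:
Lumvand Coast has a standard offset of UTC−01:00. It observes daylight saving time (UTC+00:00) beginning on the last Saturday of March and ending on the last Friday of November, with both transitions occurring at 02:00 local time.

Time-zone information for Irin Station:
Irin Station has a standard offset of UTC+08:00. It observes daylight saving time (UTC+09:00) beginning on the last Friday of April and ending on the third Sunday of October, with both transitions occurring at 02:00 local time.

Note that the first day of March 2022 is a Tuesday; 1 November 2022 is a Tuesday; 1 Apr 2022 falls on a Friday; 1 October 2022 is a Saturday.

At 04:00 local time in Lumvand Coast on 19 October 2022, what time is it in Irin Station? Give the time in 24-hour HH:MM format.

12:00

1 March 2022 is a Tuesday, so Saturdays fall on 5, 12, 19, 26; the last is March 26.
1 November 2022 is a Tuesday, so Fridays fall on 4, 11, 18, 25; the last is November 25.
19 October 2022 lies within the daylight-saving period (26 March – 25 November), so Lumvand Coast is on daylight time, UTC+00:00.
04:00 Lumvand Coast − 0h = 04:00 UTC.
1 April 2022 is a Friday, so Fridays fall on 1, 8, 15, 22, 29; the last is April 29.
1 October 2022 is a Saturday, so the first Sunday is October 2 and the third is October 16.
At the standard offset (UTC+08:00), 04:00 UTC + 8h = 12:00 Irin Station standard time.
Daylight saving runs 29 April – 16 October; the standard-time date in Irin Station, 19 October 2022, is outside that window, so Irin Station is on standard time at UTC+08:00.
04:00 UTC + 8h = 12:00 Irin Station.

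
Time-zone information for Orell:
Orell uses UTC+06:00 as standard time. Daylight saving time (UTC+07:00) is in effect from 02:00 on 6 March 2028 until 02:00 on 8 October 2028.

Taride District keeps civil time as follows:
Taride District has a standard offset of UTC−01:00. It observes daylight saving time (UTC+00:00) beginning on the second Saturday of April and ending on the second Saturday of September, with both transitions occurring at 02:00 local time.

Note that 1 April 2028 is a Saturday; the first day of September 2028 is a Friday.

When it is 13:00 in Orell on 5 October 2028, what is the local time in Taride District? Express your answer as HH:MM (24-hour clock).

5 October 2028 lies within the daylight-saving period (6 March – 8 October), so Orell is on daylight time, UTC+07:00.
13:00 Orell − 7h = 06:00 UTC.
1 April 2028 is a Saturday, so the first Saturday is April 1 and the second is April 8.
1 September 2028 is a Friday, so the first Saturday is September 2 and the second is September 9.
At the standard offset (UTC−01:00), 06:00 UTC − 1h = 05:00 Taride District standard time.
The standard-time date in Taride District, 5 October 2028, does not fall between 8 April and 9 September, so daylight saving is not in effect and Taride District is at UTC−01:00.
06:00 UTC − 1h = 05:00 Taride District.

05:00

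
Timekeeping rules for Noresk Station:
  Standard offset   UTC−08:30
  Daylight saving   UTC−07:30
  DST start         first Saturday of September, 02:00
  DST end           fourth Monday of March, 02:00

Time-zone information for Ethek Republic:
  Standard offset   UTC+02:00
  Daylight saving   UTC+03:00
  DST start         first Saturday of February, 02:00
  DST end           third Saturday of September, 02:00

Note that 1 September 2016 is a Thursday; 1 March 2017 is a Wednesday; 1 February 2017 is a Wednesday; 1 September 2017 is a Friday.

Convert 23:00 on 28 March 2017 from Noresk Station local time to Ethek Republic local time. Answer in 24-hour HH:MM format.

1 September 2016 is a Thursday, so the first Saturday is September 3.
1 March 2017 is a Wednesday, so the first Monday is March 6 and the fourth is March 27.
28 March 2017 does not fall between 3 September 2016 and 27 March 2017, so daylight saving is not in effect and Noresk Station is at UTC−08:30.
23:00 Noresk Station + 8h30m = 07:30 UTC (rolling into the next day, 29 March 2017).
1 February 2017 is a Wednesday, so the first Saturday is February 4.
1 September 2017 is a Friday, so the first Saturday is September 2 and the third is September 16.
At the standard offset (UTC+02:00), 07:30 UTC + 2h = 09:30 Ethek Republic standard time.
Daylight saving runs 4 February – 16 September; the standard-time date in Ethek Republic, 29 March 2017, is inside that window, so Ethek Republic is at UTC+03:00.
07:30 UTC + 3h = 10:30 Ethek Republic.

10:30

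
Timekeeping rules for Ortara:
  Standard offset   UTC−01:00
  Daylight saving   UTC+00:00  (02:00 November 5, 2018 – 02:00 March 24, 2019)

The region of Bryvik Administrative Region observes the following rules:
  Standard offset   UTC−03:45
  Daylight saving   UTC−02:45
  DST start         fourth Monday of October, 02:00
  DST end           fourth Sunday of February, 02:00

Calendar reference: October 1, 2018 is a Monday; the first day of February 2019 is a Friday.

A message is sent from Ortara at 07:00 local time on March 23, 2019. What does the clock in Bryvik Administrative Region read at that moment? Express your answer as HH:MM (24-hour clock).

03:15

Daylight saving runs 5 November 2018 – 24 March 2019; March 23, 2019 is inside that window, so Ortara is at UTC+00:00.
07:00 Ortara − 0h = 07:00 UTC.
1 October 2018 is a Monday, so the first Monday is October 1 and the fourth is October 22.
1 February 2019 is a Friday, so the first Sunday is February 3 and the fourth is February 24.
At the standard offset (UTC−03:45), 07:00 UTC − 3h45m = 03:15 Bryvik Administrative Region standard time.
Daylight saving runs 22 October 2018 – 24 February 2019; the standard-time date in Bryvik Administrative Region, March 23, 2019, is outside that window, so Bryvik Administrative Region is on standard time at UTC−03:45.
07:00 UTC − 3h45m = 03:15 Bryvik Administrative Region.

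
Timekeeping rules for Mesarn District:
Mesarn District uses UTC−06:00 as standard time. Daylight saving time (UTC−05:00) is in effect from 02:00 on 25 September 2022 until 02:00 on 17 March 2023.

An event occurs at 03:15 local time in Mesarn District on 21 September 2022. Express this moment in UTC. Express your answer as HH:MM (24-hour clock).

09:15

21 September 2022 is outside the daylight-saving period (25 September 2022 – 17 March 2023), so Mesarn District is on standard time, UTC−06:00.
03:15 local + 6h = 09:15 UTC.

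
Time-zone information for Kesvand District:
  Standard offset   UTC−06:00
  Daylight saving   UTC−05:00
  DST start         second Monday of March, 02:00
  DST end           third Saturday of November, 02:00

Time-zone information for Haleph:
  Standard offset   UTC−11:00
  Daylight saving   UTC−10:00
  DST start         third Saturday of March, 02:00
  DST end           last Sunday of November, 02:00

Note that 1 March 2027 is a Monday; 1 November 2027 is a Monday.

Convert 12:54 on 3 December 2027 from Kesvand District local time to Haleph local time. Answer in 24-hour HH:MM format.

1 March 2027 is a Monday, so the first Monday is March 1 and the second is March 8.
1 November 2027 is a Monday, so the first Saturday is November 6 and the third is November 20.
3 December 2027 is outside the daylight-saving period (8 March – 20 November), so Kesvand District is on standard time, UTC−06:00.
12:54 Kesvand District + 6h = 18:54 UTC.
1 March 2027 is a Monday, so the first Saturday is March 6 and the third is March 20.
1 November 2027 is a Monday, so Sundays fall on 7, 14, 21, 28; the last is November 28.
At the standard offset (UTC−11:00), 18:54 UTC − 11h = 07:54 Haleph standard time.
Daylight saving runs 20 March – 28 November; the standard-time date in Haleph, 3 December 2027, is outside that window, so Haleph is on standard time at UTC−11:00.
18:54 UTC − 11h = 07:54 Haleph.

07:54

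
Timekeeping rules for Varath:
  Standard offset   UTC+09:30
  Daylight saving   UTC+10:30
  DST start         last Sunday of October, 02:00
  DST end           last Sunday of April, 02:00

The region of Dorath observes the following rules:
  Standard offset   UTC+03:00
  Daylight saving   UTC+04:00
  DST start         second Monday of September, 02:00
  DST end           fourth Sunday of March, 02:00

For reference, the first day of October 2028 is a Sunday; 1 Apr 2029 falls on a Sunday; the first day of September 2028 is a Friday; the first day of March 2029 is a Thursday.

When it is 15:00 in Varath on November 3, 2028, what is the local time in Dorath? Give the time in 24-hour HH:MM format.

1 October 2028 is a Sunday, so Sundays fall on 1, 8, 15, 22, 29; the last is October 29.
1 April 2029 is a Sunday, so Sundays fall on 1, 8, 15, 22, 29; the last is April 29.
November 3, 2028 lies within the daylight-saving period (29 October 2028 – 29 April 2029), so Varath is on daylight time, UTC+10:30.
15:00 Varath − 10h30m = 04:30 UTC.
1 September 2028 is a Friday, so the first Monday is September 4 and the second is September 11.
1 March 2029 is a Thursday, so the first Sunday is March 4 and the fourth is March 25.
At the standard offset (UTC+03:00), 04:30 UTC + 3h = 07:30 Dorath standard time.
The standard-time date in Dorath, November 3, 2028, falls between 11 September 2028 and 25 March 2029, so daylight saving is in effect and Dorath is at UTC+04:00.
04:30 UTC + 4h = 08:30 Dorath.

08:30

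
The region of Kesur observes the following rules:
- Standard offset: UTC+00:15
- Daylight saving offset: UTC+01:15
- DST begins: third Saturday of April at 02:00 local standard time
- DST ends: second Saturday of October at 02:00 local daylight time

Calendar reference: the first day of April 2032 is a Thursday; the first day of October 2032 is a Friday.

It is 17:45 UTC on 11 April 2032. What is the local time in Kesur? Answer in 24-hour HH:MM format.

18:00

1 April 2032 is a Thursday, so the first Saturday is April 3 and the third is April 17.
1 October 2032 is a Friday, so the first Saturday is October 2 and the second is October 9.
At the standard offset (UTC+00:15), 17:45 UTC + 0h15m = 18:00 Kesur standard time.
The standard-time date in Kesur, 11 April 2032, is outside the daylight-saving period (17 April – 9 October), so Kesur is on standard time, UTC+00:15.
17:45 UTC + 0h15m = 18:00 local.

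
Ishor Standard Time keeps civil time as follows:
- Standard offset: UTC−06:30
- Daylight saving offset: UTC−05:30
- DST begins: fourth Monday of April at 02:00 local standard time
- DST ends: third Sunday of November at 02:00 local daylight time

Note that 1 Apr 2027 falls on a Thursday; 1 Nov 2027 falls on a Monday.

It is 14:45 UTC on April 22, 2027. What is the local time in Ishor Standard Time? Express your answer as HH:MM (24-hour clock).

08:15

1 April 2027 is a Thursday, so the first Monday is April 5 and the fourth is April 26.
1 November 2027 is a Monday, so the first Sunday is November 7 and the third is November 21.
At the standard offset (UTC−06:30), 14:45 UTC − 6h30m = 08:15 Ishor Standard Time standard time.
The standard-time date in Ishor Standard Time, April 22, 2027, does not fall between 26 April and 21 November, so daylight saving is not in effect and Ishor Standard Time is at UTC−06:30.
14:45 UTC − 6h30m = 08:15 local.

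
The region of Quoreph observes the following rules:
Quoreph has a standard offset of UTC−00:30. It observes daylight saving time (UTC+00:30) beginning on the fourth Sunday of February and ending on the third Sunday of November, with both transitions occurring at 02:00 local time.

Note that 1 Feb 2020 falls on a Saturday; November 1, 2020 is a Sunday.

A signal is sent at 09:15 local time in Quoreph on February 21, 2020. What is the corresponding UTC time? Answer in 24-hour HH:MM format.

09:45

1 February 2020 is a Saturday, so the first Sunday is February 2 and the fourth is February 23.
1 November 2020 is a Sunday, so the first Sunday is November 1 and the third is November 15.
February 21, 2020 is outside the daylight-saving period (23 February – 15 November), so Quoreph is on standard time, UTC−00:30.
09:15 local + 0h30m = 09:45 UTC.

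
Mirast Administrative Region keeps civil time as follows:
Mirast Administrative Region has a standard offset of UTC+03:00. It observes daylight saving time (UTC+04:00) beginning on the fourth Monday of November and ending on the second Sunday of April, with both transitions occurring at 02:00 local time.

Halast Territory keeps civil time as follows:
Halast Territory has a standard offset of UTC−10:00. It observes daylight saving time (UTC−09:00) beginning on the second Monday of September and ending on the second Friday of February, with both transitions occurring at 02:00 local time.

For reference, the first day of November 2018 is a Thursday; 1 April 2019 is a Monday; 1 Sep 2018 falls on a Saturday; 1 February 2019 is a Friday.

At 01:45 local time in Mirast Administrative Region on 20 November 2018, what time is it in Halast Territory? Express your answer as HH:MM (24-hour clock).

1 November 2018 is a Thursday, so the first Monday is November 5 and the fourth is November 26.
1 April 2019 is a Monday, so the first Sunday is April 7 and the second is April 14.
20 November 2018 is outside the daylight-saving period (26 November 2018 – 14 April 2019), so Mirast Administrative Region is on standard time, UTC+03:00.
01:45 Mirast Administrative Region − 3h = 22:45 UTC (rolling into the previous day, 19 November 2018).
1 September 2018 is a Saturday, so the first Monday is September 3 and the second is September 10.
1 February 2019 is a Friday, so the first Friday is February 1 and the second is February 8.
At the standard offset (UTC−10:00), 22:45 UTC − 10h = 12:45 Halast Territory standard time.
The standard-time date in Halast Territory, 19 November 2018, falls between 10 September 2018 and 8 February 2019, so daylight saving is in effect and Halast Territory is at UTC−09:00.
22:45 UTC − 9h = 13:45 Halast Territory.

13:45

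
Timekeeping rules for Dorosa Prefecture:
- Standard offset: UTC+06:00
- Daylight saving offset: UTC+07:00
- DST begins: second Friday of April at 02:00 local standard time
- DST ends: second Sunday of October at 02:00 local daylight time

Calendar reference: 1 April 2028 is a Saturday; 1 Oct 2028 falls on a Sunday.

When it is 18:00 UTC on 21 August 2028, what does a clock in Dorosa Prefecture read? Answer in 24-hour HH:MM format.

01:00

1 April 2028 is a Saturday, so the first Friday is April 7 and the second is April 14.
1 October 2028 is a Sunday, so the first Sunday is October 1 and the second is October 8.
At the standard offset (UTC+06:00), 18:00 UTC + 6h = 00:00 Dorosa Prefecture standard time (rolling into the next day, 22 August 2028).
The standard-time date in Dorosa Prefecture, 22 August 2028, falls between 14 April and 8 October, so daylight saving is in effect and Dorosa Prefecture is at UTC+07:00.
18:00 UTC + 7h = 01:00 local (rolling into the next day, 22 August 2028).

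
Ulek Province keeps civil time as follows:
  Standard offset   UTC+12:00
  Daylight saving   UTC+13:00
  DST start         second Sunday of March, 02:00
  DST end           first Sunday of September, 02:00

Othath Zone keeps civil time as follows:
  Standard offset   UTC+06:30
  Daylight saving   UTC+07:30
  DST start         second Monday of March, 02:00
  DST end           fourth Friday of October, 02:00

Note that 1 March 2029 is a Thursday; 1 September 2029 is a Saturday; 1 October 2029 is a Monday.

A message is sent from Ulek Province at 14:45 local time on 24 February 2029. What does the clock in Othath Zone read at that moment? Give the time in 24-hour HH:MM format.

1 March 2029 is a Thursday, so the first Sunday is March 4 and the second is March 11.
1 September 2029 is a Saturday, so the first Sunday is September 2.
Daylight saving runs 11 March – 2 September; 24 February 2029 is outside that window, so Ulek Province is on standard time at UTC+12:00.
14:45 Ulek Province − 12h = 02:45 UTC.
1 March 2029 is a Thursday, so the first Monday is March 5 and the second is March 12.
1 October 2029 is a Monday, so the first Friday is October 5 and the fourth is October 26.
At the standard offset (UTC+06:30), 02:45 UTC + 6h30m = 09:15 Othath Zone standard time.
The standard-time date in Othath Zone, 24 February 2029, does not fall between 12 March and 26 October, so daylight saving is not in effect and Othath Zone is at UTC+06:30.
02:45 UTC + 6h30m = 09:15 Othath Zone.

09:15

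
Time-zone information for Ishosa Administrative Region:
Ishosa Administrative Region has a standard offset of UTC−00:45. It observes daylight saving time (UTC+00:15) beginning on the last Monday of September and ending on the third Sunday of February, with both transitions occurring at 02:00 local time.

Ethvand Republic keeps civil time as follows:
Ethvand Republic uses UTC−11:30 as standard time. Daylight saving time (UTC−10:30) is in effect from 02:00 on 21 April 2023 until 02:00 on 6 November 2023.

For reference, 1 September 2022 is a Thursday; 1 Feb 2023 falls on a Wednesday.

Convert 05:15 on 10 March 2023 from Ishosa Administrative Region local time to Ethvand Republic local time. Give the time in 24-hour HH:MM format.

18:30

1 September 2022 is a Thursday, so Mondays fall on 5, 12, 19, 26; the last is September 26.
1 February 2023 is a Wednesday, so the first Sunday is February 5 and the third is February 19.
10 March 2023 is outside the daylight-saving period (26 September 2022 – 19 February 2023), so Ishosa Administrative Region is on standard time, UTC−00:45.
05:15 Ishosa Administrative Region + 0h45m = 06:00 UTC.
At the standard offset (UTC−11:30), 06:00 UTC − 11h30m = 18:30 Ethvand Republic standard time (rolling into the previous day, 9 March 2023).
The standard-time date in Ethvand Republic, 9 March 2023, does not fall between 21 April and 6 November, so daylight saving is not in effect and Ethvand Republic is at UTC−11:30.
06:00 UTC − 11h30m = 18:30 Ethvand Republic (rolling into the previous day, 9 March 2023).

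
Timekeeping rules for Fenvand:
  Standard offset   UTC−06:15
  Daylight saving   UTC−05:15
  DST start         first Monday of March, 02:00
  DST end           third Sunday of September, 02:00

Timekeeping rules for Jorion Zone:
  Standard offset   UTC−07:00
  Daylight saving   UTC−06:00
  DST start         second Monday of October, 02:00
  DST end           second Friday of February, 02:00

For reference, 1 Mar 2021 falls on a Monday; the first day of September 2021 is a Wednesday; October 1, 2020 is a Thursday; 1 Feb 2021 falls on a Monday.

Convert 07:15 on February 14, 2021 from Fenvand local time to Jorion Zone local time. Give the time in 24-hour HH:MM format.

06:30

1 March 2021 is a Monday, so the first Monday is March 1.
1 September 2021 is a Wednesday, so the first Sunday is September 5 and the third is September 19.
February 14, 2021 is outside the daylight-saving period (1 March – 19 September), so Fenvand is on standard time, UTC−06:15.
07:15 Fenvand + 6h15m = 13:30 UTC.
1 October 2020 is a Thursday, so the first Monday is October 5 and the second is October 12.
1 February 2021 is a Monday, so the first Friday is February 5 and the second is February 12.
At the standard offset (UTC−07:00), 13:30 UTC − 7h = 06:30 Jorion Zone standard time.
The standard-time date in Jorion Zone, February 14, 2021, is outside the daylight-saving period (12 October 2020 – 12 February 2021), so Jorion Zone is on standard time, UTC−07:00.
13:30 UTC − 7h = 06:30 Jorion Zone.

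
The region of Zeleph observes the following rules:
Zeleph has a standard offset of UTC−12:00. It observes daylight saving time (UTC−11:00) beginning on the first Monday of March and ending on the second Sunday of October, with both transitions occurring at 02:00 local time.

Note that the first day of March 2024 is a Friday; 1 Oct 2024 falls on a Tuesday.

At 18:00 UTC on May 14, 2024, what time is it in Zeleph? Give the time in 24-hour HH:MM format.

1 March 2024 is a Friday, so the first Monday is March 4.
1 October 2024 is a Tuesday, so the first Sunday is October 6 and the second is October 13.
At the standard offset (UTC−12:00), 18:00 UTC − 12h = 06:00 Zeleph standard time.
The standard-time date in Zeleph, May 14, 2024, falls between 4 March and 13 October, so daylight saving is in effect and Zeleph is at UTC−11:00.
18:00 UTC − 11h = 07:00 local.

07:00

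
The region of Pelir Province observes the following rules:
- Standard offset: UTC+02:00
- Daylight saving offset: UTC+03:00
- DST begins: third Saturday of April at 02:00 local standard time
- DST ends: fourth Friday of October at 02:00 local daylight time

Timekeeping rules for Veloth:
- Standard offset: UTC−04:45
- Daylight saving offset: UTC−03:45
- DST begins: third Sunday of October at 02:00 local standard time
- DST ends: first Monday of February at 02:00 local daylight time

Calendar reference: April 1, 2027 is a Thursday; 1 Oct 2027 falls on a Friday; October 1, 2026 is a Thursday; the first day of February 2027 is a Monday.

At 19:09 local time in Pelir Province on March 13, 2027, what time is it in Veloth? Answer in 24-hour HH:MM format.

1 April 2027 is a Thursday, so the first Saturday is April 3 and the third is April 17.
1 October 2027 is a Friday, so the first Friday is October 1 and the fourth is October 22.
Daylight saving runs 17 April – 22 October; March 13, 2027 is outside that window, so Pelir Province is on standard time at UTC+02:00.
19:09 Pelir Province − 2h = 17:09 UTC.
1 October 2026 is a Thursday, so the first Sunday is October 4 and the third is October 18.
1 February 2027 is a Monday, so the first Monday is February 1.
At the standard offset (UTC−04:45), 17:09 UTC − 4h45m = 12:24 Veloth standard time.
The standard-time date in Veloth, March 13, 2027, is outside the daylight-saving period (18 October 2026 – 1 February 2027), so Veloth is on standard time, UTC−04:45.
17:09 UTC − 4h45m = 12:24 Veloth.

12:24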